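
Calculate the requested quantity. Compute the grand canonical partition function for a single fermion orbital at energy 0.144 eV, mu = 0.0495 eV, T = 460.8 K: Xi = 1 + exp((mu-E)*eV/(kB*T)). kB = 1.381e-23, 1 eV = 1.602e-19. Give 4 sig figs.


Step 1: (mu - E) = 0.0495 - 0.144 = -0.0945 eV
Step 2: x = (mu-E)*eV/(kB*T) = -0.0945*1.602e-19/(1.381e-23*460.8) = -2.379
Step 3: exp(x) = 0.09265
Step 4: Xi = 1 + 0.09265 = 1.093

1.093


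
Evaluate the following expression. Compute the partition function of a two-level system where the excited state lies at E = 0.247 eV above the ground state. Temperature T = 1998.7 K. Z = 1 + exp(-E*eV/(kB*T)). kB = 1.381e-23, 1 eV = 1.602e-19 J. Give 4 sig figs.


Step 1: Compute beta*E = E*eV/(kB*T) = 0.247*1.602e-19/(1.381e-23*1998.7) = 1.434
Step 2: exp(-beta*E) = exp(-1.434) = 0.2385
Step 3: Z = 1 + 0.2385 = 1.238

1.238


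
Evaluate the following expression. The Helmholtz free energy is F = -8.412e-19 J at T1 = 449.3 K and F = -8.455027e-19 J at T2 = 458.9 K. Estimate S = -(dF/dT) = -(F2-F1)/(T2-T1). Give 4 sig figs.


Step 1: dF = F2 - F1 = -8.455027e-19 - (-8.412e-19) = -4.3027e-21 J
Step 2: dT = T2 - T1 = 458.9 - 449.3 = 9.6 K
Step 3: S = -dF/dT = -(-4.3027e-21)/9.6 = 4.482e-22 J/K

4.482e-22


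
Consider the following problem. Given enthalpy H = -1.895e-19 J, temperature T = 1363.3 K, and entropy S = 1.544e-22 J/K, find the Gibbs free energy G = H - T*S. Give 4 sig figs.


Step 1: T*S = 1363.3 * 1.544e-22 = 2.105e-19 J
Step 2: G = H - T*S = -1.895e-19 - 2.105e-19
Step 3: G = -4e-19 J

-4e-19


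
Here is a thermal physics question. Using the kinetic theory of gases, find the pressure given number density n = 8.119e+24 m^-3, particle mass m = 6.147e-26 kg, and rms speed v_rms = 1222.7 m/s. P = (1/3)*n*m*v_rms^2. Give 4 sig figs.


Step 1: v_rms^2 = 1222.7^2 = 1.495e+06
Step 2: n*m = 8.119e+24*6.147e-26 = 0.4991
Step 3: P = (1/3)*0.4991*1.495e+06 = 2.487e+05 Pa

2.487e+05


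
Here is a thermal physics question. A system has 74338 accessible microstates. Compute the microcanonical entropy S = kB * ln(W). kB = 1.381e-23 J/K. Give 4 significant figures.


Step 1: ln(W) = ln(74338) = 11.22
Step 2: S = kB * ln(W) = 1.381e-23 * 11.22
Step 3: S = 1.549e-22 J/K

1.549e-22


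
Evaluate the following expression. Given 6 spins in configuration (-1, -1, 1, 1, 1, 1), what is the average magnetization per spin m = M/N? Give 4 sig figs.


Step 1: Count up spins (+1): 4, down spins (-1): 2
Step 2: Total magnetization M = 4 - 2 = 2
Step 3: m = M/N = 2/6 = 0.3333

0.3333


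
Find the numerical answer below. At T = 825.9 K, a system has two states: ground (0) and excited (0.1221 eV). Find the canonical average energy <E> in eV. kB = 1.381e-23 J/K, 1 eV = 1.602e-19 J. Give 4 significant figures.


Step 1: beta*E = 0.1221*1.602e-19/(1.381e-23*825.9) = 1.715
Step 2: exp(-beta*E) = 0.18
Step 3: <E> = 0.1221*0.18/(1+0.18) = 0.01862 eV

0.01862


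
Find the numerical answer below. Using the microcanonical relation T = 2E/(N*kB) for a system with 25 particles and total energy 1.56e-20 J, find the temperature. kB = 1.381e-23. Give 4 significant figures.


Step 1: Numerator = 2*E = 2*1.56e-20 = 3.12e-20 J
Step 2: Denominator = N*kB = 25*1.381e-23 = 3.452e-22
Step 3: T = 3.12e-20 / 3.452e-22 = 90.37 K

90.37


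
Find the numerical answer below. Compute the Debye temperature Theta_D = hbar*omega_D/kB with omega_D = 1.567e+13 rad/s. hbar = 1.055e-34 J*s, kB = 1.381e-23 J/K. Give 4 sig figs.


Step 1: hbar*omega_D = 1.055e-34 * 1.567e+13 = 1.653e-21 J
Step 2: Theta_D = 1.653e-21 / 1.381e-23
Step 3: Theta_D = 119.7 K

119.7


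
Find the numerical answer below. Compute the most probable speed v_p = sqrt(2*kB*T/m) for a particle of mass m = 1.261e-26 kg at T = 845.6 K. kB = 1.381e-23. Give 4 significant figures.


Step 1: Numerator = 2*kB*T = 2*1.381e-23*845.6 = 2.336e-20
Step 2: Ratio = 2.336e-20 / 1.261e-26 = 1.852e+06
Step 3: v_p = sqrt(1.852e+06) = 1361 m/s

1361


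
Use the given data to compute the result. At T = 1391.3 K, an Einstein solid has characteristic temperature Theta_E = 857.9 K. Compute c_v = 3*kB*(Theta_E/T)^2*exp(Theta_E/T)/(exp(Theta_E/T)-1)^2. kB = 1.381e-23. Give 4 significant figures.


Step 1: x = Theta_E/T = 857.9/1391.3 = 0.6166
Step 2: x^2 = 0.3802
Step 3: exp(x) = 1.853
Step 4: c_v = 3*1.381e-23*0.3802*1.853/(1.853-1)^2 = 4.014e-23

4.014e-23


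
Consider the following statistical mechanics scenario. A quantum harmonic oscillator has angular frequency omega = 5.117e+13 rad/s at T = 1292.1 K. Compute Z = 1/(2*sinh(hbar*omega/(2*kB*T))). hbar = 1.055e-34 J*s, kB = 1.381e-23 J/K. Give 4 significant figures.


Step 1: Compute x = hbar*omega/(kB*T) = 1.055e-34*5.117e+13/(1.381e-23*1292.1) = 0.3025
Step 2: x/2 = 0.1513
Step 3: sinh(x/2) = 0.1518
Step 4: Z = 1/(2*0.1518) = 3.293

3.293


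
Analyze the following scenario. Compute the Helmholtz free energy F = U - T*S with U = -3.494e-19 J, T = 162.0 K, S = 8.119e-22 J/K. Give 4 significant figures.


Step 1: T*S = 162.0 * 8.119e-22 = 1.315e-19 J
Step 2: F = U - T*S = -3.494e-19 - 1.315e-19
Step 3: F = -4.809e-19 J

-4.809e-19


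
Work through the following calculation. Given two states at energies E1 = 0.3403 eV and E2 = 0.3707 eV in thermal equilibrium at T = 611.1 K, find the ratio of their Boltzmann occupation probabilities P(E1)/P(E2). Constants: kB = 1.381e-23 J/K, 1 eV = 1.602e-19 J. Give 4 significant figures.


Step 1: Compute energy difference dE = E1 - E2 = 0.3403 - 0.3707 = -0.0304 eV
Step 2: Convert to Joules: dE_J = -0.0304 * 1.602e-19 = -4.87e-21 J
Step 3: Compute exponent = -dE_J / (kB * T) = -(-4.87e-21) / (1.381e-23 * 611.1) = 0.5771
Step 4: P(E1)/P(E2) = exp(0.5771) = 1.781

1.781


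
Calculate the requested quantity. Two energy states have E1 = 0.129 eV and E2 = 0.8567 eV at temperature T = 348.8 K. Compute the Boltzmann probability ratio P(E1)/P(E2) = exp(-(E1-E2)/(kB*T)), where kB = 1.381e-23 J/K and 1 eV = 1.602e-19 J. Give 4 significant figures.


Step 1: Compute energy difference dE = E1 - E2 = 0.129 - 0.8567 = -0.7277 eV
Step 2: Convert to Joules: dE_J = -0.7277 * 1.602e-19 = -1.166e-19 J
Step 3: Compute exponent = -dE_J / (kB * T) = -(-1.166e-19) / (1.381e-23 * 348.8) = 24.2
Step 4: P(E1)/P(E2) = exp(24.2) = 3.241e+10

3.241e+10


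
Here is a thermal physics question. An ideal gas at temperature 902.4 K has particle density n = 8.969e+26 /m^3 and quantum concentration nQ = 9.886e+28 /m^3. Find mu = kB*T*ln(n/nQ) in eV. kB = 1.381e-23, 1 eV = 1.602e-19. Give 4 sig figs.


Step 1: n/nQ = 8.969e+26/9.886e+28 = 0.009072
Step 2: ln(n/nQ) = -4.703
Step 3: mu = kB*T*ln(n/nQ) = 1.246e-20*-4.703 = -5.86e-20 J
Step 4: Convert to eV: -5.86e-20/1.602e-19 = -0.3658 eV

-0.3658


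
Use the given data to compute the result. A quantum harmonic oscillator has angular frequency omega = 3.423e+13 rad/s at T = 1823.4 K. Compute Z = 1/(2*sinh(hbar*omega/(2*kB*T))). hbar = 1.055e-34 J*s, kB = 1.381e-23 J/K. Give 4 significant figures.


Step 1: Compute x = hbar*omega/(kB*T) = 1.055e-34*3.423e+13/(1.381e-23*1823.4) = 0.1434
Step 2: x/2 = 0.07171
Step 3: sinh(x/2) = 0.07177
Step 4: Z = 1/(2*0.07177) = 6.967

6.967


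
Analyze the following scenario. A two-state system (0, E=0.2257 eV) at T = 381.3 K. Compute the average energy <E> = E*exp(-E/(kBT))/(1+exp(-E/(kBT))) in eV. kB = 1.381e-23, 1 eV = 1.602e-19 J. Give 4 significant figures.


Step 1: beta*E = 0.2257*1.602e-19/(1.381e-23*381.3) = 6.866
Step 2: exp(-beta*E) = 0.001042
Step 3: <E> = 0.2257*0.001042/(1+0.001042) = 0.000235 eV

0.000235


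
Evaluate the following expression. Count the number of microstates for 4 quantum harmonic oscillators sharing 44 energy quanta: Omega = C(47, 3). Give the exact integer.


Step 1: Use binomial coefficient C(47, 3)
Step 2: Numerator = 47! / 44!
Step 3: Denominator = 3!
Step 4: Omega = 16215

16215


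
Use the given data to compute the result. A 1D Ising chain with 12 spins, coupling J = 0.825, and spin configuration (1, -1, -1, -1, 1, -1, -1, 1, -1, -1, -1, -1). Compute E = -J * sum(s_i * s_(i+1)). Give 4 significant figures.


Step 1: Nearest-neighbor products: -1, 1, 1, -1, -1, 1, -1, -1, 1, 1, 1
Step 2: Sum of products = 1
Step 3: E = -0.825 * 1 = -0.825

-0.825


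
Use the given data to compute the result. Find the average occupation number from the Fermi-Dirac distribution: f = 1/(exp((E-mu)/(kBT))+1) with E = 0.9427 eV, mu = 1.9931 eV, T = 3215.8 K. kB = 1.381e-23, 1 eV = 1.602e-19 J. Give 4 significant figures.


Step 1: (E - mu) = 0.9427 - 1.9931 = -1.05 eV
Step 2: Convert: (E-mu)*eV = -1.683e-19 J
Step 3: x = (E-mu)*eV/(kB*T) = -3.789
Step 4: f = 1/(exp(-3.789)+1) = 0.9779

0.9779


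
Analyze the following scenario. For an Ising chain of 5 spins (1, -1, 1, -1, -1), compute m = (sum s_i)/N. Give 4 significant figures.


Step 1: Count up spins (+1): 2, down spins (-1): 3
Step 2: Total magnetization M = 2 - 3 = -1
Step 3: m = M/N = -1/5 = -0.2

-0.2


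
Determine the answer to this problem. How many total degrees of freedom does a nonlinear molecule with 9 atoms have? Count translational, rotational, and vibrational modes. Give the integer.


Step 1: Translational DOF = 3
Step 2: Rotational DOF (nonlinear) = 3
Step 3: Vibrational DOF = 3*9 - 6 = 21
Step 4: Total = 3 + 3 + 21 = 27

27


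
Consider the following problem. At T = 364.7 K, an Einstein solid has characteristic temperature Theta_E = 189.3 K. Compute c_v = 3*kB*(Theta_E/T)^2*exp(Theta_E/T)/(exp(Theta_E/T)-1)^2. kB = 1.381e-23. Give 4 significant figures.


Step 1: x = Theta_E/T = 189.3/364.7 = 0.5191
Step 2: x^2 = 0.2694
Step 3: exp(x) = 1.68
Step 4: c_v = 3*1.381e-23*0.2694*1.68/(1.68-1)^2 = 4.051e-23

4.051e-23


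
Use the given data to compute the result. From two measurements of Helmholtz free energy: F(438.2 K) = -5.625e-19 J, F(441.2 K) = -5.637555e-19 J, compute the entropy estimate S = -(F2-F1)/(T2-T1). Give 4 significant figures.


Step 1: dF = F2 - F1 = -5.637555e-19 - (-5.625e-19) = -1.2555e-21 J
Step 2: dT = T2 - T1 = 441.2 - 438.2 = 3 K
Step 3: S = -dF/dT = -(-1.2555e-21)/3 = 4.185e-22 J/K

4.185e-22


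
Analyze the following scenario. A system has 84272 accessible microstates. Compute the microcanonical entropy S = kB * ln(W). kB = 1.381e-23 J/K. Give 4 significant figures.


Step 1: ln(W) = ln(84272) = 11.34
Step 2: S = kB * ln(W) = 1.381e-23 * 11.34
Step 3: S = 1.566e-22 J/K

1.566e-22


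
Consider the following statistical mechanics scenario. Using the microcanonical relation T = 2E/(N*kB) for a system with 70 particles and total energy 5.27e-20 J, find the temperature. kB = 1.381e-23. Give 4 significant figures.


Step 1: Numerator = 2*E = 2*5.27e-20 = 1.054e-19 J
Step 2: Denominator = N*kB = 70*1.381e-23 = 9.667e-22
Step 3: T = 1.054e-19 / 9.667e-22 = 109 K

109


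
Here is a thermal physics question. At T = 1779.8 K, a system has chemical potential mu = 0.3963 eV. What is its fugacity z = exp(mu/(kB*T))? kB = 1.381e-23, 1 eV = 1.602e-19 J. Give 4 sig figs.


Step 1: Convert mu to Joules: 0.3963*1.602e-19 = 6.349e-20 J
Step 2: kB*T = 1.381e-23*1779.8 = 2.458e-20 J
Step 3: mu/(kB*T) = 2.583
Step 4: z = exp(2.583) = 13.24

13.24


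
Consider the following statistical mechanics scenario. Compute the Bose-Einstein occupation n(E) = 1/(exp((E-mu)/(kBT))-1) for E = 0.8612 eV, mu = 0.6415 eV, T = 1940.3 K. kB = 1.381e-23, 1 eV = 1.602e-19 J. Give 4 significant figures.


Step 1: (E - mu) = 0.2197 eV
Step 2: x = (E-mu)*eV/(kB*T) = 0.2197*1.602e-19/(1.381e-23*1940.3) = 1.313
Step 3: exp(x) = 3.719
Step 4: n = 1/(exp(x)-1) = 0.3678

0.3678


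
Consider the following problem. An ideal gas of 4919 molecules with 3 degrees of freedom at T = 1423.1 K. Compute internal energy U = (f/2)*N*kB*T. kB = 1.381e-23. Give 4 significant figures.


Step 1: f/2 = 3/2 = 1.5
Step 2: N*kB*T = 4919*1.381e-23*1423.1 = 9.667e-17
Step 3: U = 1.5 * 9.667e-17 = 1.45e-16 J

1.45e-16


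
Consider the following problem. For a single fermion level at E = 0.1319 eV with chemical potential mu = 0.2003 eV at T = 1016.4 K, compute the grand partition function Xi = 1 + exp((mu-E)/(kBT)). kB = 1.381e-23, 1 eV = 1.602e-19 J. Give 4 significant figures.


Step 1: (mu - E) = 0.2003 - 0.1319 = 0.0684 eV
Step 2: x = (mu-E)*eV/(kB*T) = 0.0684*1.602e-19/(1.381e-23*1016.4) = 0.7807
Step 3: exp(x) = 2.183
Step 4: Xi = 1 + 2.183 = 3.183

3.183


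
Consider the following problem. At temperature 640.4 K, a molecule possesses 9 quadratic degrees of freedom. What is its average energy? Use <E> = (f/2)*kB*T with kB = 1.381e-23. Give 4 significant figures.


Step 1: f/2 = 9/2 = 4.5
Step 2: kB*T = 1.381e-23 * 640.4 = 8.844e-21
Step 3: <E> = 4.5 * 8.844e-21 = 3.98e-20 J

3.98e-20


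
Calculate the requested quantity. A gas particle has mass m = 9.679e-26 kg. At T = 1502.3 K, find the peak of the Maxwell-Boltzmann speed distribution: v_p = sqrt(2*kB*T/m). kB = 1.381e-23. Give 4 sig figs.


Step 1: Numerator = 2*kB*T = 2*1.381e-23*1502.3 = 4.149e-20
Step 2: Ratio = 4.149e-20 / 9.679e-26 = 4.287e+05
Step 3: v_p = sqrt(4.287e+05) = 654.7 m/s

654.7


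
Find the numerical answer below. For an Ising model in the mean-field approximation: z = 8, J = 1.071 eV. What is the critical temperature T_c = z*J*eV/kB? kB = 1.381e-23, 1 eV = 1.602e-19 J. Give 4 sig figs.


Step 1: z*J = 8*1.071 = 8.568 eV
Step 2: Convert to Joules: 8.568*1.602e-19 = 1.373e-18 J
Step 3: T_c = 1.373e-18 / 1.381e-23 = 9.939e+04 K

9.939e+04


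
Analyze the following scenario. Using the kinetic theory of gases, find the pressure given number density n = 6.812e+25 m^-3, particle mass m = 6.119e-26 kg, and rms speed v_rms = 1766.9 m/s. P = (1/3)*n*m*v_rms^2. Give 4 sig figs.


Step 1: v_rms^2 = 1766.9^2 = 3.122e+06
Step 2: n*m = 6.812e+25*6.119e-26 = 4.168
Step 3: P = (1/3)*4.168*3.122e+06 = 4.338e+06 Pa

4.338e+06


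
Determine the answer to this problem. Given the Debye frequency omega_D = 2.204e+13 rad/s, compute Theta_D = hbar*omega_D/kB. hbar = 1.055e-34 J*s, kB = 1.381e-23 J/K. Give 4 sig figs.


Step 1: hbar*omega_D = 1.055e-34 * 2.204e+13 = 2.325e-21 J
Step 2: Theta_D = 2.325e-21 / 1.381e-23
Step 3: Theta_D = 168.4 K

168.4


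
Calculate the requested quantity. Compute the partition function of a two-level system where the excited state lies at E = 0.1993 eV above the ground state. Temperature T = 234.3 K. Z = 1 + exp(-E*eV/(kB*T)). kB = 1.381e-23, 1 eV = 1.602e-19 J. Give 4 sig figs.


Step 1: Compute beta*E = E*eV/(kB*T) = 0.1993*1.602e-19/(1.381e-23*234.3) = 9.867
Step 2: exp(-beta*E) = exp(-9.867) = 5.184e-05
Step 3: Z = 1 + 5.184e-05 = 1

1


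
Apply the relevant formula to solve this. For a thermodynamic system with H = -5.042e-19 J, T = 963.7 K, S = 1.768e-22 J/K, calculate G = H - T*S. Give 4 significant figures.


Step 1: T*S = 963.7 * 1.768e-22 = 1.704e-19 J
Step 2: G = H - T*S = -5.042e-19 - 1.704e-19
Step 3: G = -6.746e-19 J

-6.746e-19


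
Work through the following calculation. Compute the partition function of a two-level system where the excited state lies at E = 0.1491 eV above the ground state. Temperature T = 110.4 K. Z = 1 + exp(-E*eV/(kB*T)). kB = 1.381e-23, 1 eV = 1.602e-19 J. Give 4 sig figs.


Step 1: Compute beta*E = E*eV/(kB*T) = 0.1491*1.602e-19/(1.381e-23*110.4) = 15.67
Step 2: exp(-beta*E) = exp(-15.67) = 1.571e-07
Step 3: Z = 1 + 1.571e-07 = 1

1


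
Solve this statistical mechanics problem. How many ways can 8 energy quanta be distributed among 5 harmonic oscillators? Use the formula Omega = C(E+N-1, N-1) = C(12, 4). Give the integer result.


Step 1: Use binomial coefficient C(12, 4)
Step 2: Numerator = 12! / 8!
Step 3: Denominator = 4!
Step 4: Omega = 495

495


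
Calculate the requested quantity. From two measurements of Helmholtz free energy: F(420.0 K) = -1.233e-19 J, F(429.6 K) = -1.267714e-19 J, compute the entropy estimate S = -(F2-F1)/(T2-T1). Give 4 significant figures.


Step 1: dF = F2 - F1 = -1.267714e-19 - (-1.233e-19) = -3.4714e-21 J
Step 2: dT = T2 - T1 = 429.6 - 420.0 = 9.6 K
Step 3: S = -dF/dT = -(-3.4714e-21)/9.6 = 3.616e-22 J/K

3.616e-22


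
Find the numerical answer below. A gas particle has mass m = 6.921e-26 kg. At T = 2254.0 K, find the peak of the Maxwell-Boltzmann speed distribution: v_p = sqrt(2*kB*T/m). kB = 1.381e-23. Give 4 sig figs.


Step 1: Numerator = 2*kB*T = 2*1.381e-23*2254.0 = 6.226e-20
Step 2: Ratio = 6.226e-20 / 6.921e-26 = 8.995e+05
Step 3: v_p = sqrt(8.995e+05) = 948.4 m/s

948.4


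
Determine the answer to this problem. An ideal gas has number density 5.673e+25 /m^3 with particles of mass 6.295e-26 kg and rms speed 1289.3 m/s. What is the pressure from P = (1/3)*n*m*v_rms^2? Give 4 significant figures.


Step 1: v_rms^2 = 1289.3^2 = 1.662e+06
Step 2: n*m = 5.673e+25*6.295e-26 = 3.571
Step 3: P = (1/3)*3.571*1.662e+06 = 1.979e+06 Pa

1.979e+06


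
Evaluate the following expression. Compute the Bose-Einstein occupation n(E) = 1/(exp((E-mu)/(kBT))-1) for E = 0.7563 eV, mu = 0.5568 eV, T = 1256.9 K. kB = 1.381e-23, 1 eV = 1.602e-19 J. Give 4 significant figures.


Step 1: (E - mu) = 0.1995 eV
Step 2: x = (E-mu)*eV/(kB*T) = 0.1995*1.602e-19/(1.381e-23*1256.9) = 1.841
Step 3: exp(x) = 6.304
Step 4: n = 1/(exp(x)-1) = 0.1885

0.1885


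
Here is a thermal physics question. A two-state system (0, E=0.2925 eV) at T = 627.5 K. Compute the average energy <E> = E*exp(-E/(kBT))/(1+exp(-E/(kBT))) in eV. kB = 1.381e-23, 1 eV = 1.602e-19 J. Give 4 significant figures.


Step 1: beta*E = 0.2925*1.602e-19/(1.381e-23*627.5) = 5.407
Step 2: exp(-beta*E) = 0.004484
Step 3: <E> = 0.2925*0.004484/(1+0.004484) = 0.001306 eV

0.001306


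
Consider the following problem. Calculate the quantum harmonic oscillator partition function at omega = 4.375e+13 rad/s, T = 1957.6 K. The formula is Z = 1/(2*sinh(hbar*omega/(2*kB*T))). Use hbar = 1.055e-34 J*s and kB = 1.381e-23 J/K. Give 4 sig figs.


Step 1: Compute x = hbar*omega/(kB*T) = 1.055e-34*4.375e+13/(1.381e-23*1957.6) = 0.1707
Step 2: x/2 = 0.08537
Step 3: sinh(x/2) = 0.08547
Step 4: Z = 1/(2*0.08547) = 5.85

5.85


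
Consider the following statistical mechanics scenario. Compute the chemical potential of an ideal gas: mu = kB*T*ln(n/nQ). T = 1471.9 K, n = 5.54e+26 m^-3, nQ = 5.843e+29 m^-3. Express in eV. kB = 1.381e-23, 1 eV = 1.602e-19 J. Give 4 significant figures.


Step 1: n/nQ = 5.54e+26/5.843e+29 = 0.0009481
Step 2: ln(n/nQ) = -6.961
Step 3: mu = kB*T*ln(n/nQ) = 2.033e-20*-6.961 = -1.415e-19 J
Step 4: Convert to eV: -1.415e-19/1.602e-19 = -0.8832 eV

-0.8832


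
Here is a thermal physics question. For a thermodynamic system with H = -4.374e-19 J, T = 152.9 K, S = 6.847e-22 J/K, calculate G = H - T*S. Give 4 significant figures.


Step 1: T*S = 152.9 * 6.847e-22 = 1.047e-19 J
Step 2: G = H - T*S = -4.374e-19 - 1.047e-19
Step 3: G = -5.421e-19 J

-5.421e-19


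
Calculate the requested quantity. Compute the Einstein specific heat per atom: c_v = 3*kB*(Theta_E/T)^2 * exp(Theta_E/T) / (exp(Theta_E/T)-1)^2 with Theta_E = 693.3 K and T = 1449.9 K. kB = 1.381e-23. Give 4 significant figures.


Step 1: x = Theta_E/T = 693.3/1449.9 = 0.4782
Step 2: x^2 = 0.2286
Step 3: exp(x) = 1.613
Step 4: c_v = 3*1.381e-23*0.2286*1.613/(1.613-1)^2 = 4.065e-23

4.065e-23


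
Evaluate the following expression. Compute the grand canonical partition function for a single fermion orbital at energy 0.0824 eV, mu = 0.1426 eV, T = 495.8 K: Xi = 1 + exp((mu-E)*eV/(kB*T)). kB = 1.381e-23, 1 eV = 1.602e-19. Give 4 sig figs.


Step 1: (mu - E) = 0.1426 - 0.0824 = 0.0602 eV
Step 2: x = (mu-E)*eV/(kB*T) = 0.0602*1.602e-19/(1.381e-23*495.8) = 1.409
Step 3: exp(x) = 4.09
Step 4: Xi = 1 + 4.09 = 5.09

5.09


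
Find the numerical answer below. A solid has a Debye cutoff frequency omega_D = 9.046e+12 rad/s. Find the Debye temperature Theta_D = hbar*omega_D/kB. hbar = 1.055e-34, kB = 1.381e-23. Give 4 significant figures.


Step 1: hbar*omega_D = 1.055e-34 * 9.046e+12 = 9.544e-22 J
Step 2: Theta_D = 9.544e-22 / 1.381e-23
Step 3: Theta_D = 69.11 K

69.11


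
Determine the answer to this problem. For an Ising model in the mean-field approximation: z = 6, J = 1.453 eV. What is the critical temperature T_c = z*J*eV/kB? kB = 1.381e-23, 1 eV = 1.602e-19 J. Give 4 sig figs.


Step 1: z*J = 6*1.453 = 8.718 eV
Step 2: Convert to Joules: 8.718*1.602e-19 = 1.397e-18 J
Step 3: T_c = 1.397e-18 / 1.381e-23 = 1.011e+05 K

1.011e+05


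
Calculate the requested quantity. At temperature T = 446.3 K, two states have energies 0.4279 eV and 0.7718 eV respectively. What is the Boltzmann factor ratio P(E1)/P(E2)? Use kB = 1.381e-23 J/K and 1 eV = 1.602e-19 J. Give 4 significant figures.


Step 1: Compute energy difference dE = E1 - E2 = 0.4279 - 0.7718 = -0.3439 eV
Step 2: Convert to Joules: dE_J = -0.3439 * 1.602e-19 = -5.509e-20 J
Step 3: Compute exponent = -dE_J / (kB * T) = -(-5.509e-20) / (1.381e-23 * 446.3) = 8.939
Step 4: P(E1)/P(E2) = exp(8.939) = 7621

7621


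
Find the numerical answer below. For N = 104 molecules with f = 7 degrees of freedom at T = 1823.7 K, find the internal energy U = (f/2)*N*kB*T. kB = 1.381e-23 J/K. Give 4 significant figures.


Step 1: f/2 = 7/2 = 3.5
Step 2: N*kB*T = 104*1.381e-23*1823.7 = 2.619e-18
Step 3: U = 3.5 * 2.619e-18 = 9.167e-18 J

9.167e-18


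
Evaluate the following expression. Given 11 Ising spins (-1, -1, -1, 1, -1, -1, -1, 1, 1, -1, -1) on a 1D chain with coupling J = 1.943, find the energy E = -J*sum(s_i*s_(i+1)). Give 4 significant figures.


Step 1: Nearest-neighbor products: 1, 1, -1, -1, 1, 1, -1, 1, -1, 1
Step 2: Sum of products = 2
Step 3: E = -1.943 * 2 = -3.886

-3.886


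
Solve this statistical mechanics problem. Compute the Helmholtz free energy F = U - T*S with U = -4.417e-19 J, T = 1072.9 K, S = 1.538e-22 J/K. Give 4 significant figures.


Step 1: T*S = 1072.9 * 1.538e-22 = 1.65e-19 J
Step 2: F = U - T*S = -4.417e-19 - 1.65e-19
Step 3: F = -6.067e-19 J

-6.067e-19


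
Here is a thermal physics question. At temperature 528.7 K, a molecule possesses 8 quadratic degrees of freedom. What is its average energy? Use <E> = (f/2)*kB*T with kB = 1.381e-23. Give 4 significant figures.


Step 1: f/2 = 8/2 = 4
Step 2: kB*T = 1.381e-23 * 528.7 = 7.301e-21
Step 3: <E> = 4 * 7.301e-21 = 2.921e-20 J

2.921e-20


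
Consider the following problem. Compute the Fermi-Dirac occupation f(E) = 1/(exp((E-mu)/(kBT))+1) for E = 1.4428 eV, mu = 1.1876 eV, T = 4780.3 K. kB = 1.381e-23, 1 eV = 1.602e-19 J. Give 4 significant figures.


Step 1: (E - mu) = 1.4428 - 1.1876 = 0.2552 eV
Step 2: Convert: (E-mu)*eV = 4.088e-20 J
Step 3: x = (E-mu)*eV/(kB*T) = 0.6193
Step 4: f = 1/(exp(0.6193)+1) = 0.3499

0.3499


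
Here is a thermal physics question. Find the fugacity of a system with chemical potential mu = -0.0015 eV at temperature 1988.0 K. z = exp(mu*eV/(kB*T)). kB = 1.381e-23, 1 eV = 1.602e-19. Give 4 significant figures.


Step 1: Convert mu to Joules: -0.0015*1.602e-19 = -2.403e-22 J
Step 2: kB*T = 1.381e-23*1988.0 = 2.745e-20 J
Step 3: mu/(kB*T) = -0.008753
Step 4: z = exp(-0.008753) = 0.9913

0.9913


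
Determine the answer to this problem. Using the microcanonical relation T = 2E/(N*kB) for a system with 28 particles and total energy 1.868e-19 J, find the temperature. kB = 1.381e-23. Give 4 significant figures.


Step 1: Numerator = 2*E = 2*1.868e-19 = 3.736e-19 J
Step 2: Denominator = N*kB = 28*1.381e-23 = 3.867e-22
Step 3: T = 3.736e-19 / 3.867e-22 = 966.2 K

966.2


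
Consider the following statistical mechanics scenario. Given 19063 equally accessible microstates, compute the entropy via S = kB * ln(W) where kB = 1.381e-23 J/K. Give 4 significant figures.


Step 1: ln(W) = ln(19063) = 9.856
Step 2: S = kB * ln(W) = 1.381e-23 * 9.856
Step 3: S = 1.361e-22 J/K

1.361e-22


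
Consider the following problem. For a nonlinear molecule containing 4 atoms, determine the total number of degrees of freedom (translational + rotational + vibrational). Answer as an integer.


Step 1: Translational DOF = 3
Step 2: Rotational DOF (nonlinear) = 3
Step 3: Vibrational DOF = 3*4 - 6 = 6
Step 4: Total = 3 + 3 + 6 = 12

12


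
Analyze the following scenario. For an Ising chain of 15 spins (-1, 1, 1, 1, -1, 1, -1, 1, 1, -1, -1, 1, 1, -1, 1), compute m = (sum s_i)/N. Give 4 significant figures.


Step 1: Count up spins (+1): 9, down spins (-1): 6
Step 2: Total magnetization M = 9 - 6 = 3
Step 3: m = M/N = 3/15 = 0.2

0.2


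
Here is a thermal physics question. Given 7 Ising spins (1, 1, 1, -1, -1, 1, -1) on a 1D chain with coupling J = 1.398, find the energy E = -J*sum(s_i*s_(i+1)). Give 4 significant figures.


Step 1: Nearest-neighbor products: 1, 1, -1, 1, -1, -1
Step 2: Sum of products = 0
Step 3: E = -1.398 * 0 = 0

0


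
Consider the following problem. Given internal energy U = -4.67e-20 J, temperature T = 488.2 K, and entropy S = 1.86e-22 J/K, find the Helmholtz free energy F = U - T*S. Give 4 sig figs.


Step 1: T*S = 488.2 * 1.86e-22 = 9.081e-20 J
Step 2: F = U - T*S = -4.67e-20 - 9.081e-20
Step 3: F = -1.375e-19 J

-1.375e-19


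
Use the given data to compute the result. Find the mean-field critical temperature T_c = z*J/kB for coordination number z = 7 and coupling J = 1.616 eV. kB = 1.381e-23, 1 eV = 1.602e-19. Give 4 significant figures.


Step 1: z*J = 7*1.616 = 11.31 eV
Step 2: Convert to Joules: 11.31*1.602e-19 = 1.812e-18 J
Step 3: T_c = 1.812e-18 / 1.381e-23 = 1.312e+05 K

1.312e+05


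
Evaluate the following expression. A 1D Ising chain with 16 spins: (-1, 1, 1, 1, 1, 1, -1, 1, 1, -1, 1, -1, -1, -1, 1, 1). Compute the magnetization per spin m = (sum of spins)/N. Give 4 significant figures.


Step 1: Count up spins (+1): 10, down spins (-1): 6
Step 2: Total magnetization M = 10 - 6 = 4
Step 3: m = M/N = 4/16 = 0.25

0.25


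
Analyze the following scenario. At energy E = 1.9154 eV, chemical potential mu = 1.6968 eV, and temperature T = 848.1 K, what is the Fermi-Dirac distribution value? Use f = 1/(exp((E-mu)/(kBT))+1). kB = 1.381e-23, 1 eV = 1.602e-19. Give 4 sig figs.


Step 1: (E - mu) = 1.9154 - 1.6968 = 0.2186 eV
Step 2: Convert: (E-mu)*eV = 3.502e-20 J
Step 3: x = (E-mu)*eV/(kB*T) = 2.99
Step 4: f = 1/(exp(2.99)+1) = 0.04788

0.04788


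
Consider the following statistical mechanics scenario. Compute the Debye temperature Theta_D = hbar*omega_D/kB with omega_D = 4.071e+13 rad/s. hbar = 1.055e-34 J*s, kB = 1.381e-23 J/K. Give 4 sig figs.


Step 1: hbar*omega_D = 1.055e-34 * 4.071e+13 = 4.295e-21 J
Step 2: Theta_D = 4.295e-21 / 1.381e-23
Step 3: Theta_D = 311 K

311


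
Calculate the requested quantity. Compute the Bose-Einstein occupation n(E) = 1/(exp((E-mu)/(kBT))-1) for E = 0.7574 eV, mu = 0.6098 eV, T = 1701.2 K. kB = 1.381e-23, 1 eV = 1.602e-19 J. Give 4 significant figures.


Step 1: (E - mu) = 0.1476 eV
Step 2: x = (E-mu)*eV/(kB*T) = 0.1476*1.602e-19/(1.381e-23*1701.2) = 1.006
Step 3: exp(x) = 2.736
Step 4: n = 1/(exp(x)-1) = 0.5761

0.5761


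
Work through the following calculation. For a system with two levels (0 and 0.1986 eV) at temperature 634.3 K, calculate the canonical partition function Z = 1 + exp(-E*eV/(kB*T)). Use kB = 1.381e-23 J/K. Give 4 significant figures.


Step 1: Compute beta*E = E*eV/(kB*T) = 0.1986*1.602e-19/(1.381e-23*634.3) = 3.632
Step 2: exp(-beta*E) = exp(-3.632) = 0.02646
Step 3: Z = 1 + 0.02646 = 1.026

1.026


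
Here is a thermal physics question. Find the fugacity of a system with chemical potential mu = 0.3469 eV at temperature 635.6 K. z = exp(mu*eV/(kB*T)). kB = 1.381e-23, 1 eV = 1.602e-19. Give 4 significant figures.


Step 1: Convert mu to Joules: 0.3469*1.602e-19 = 5.557e-20 J
Step 2: kB*T = 1.381e-23*635.6 = 8.778e-21 J
Step 3: mu/(kB*T) = 6.331
Step 4: z = exp(6.331) = 561.9

561.9


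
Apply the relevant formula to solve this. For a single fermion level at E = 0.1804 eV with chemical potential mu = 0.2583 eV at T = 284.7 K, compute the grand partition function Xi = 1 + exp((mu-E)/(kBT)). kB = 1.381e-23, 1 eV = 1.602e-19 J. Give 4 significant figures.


Step 1: (mu - E) = 0.2583 - 0.1804 = 0.0779 eV
Step 2: x = (mu-E)*eV/(kB*T) = 0.0779*1.602e-19/(1.381e-23*284.7) = 3.174
Step 3: exp(x) = 23.9
Step 4: Xi = 1 + 23.9 = 24.9

24.9


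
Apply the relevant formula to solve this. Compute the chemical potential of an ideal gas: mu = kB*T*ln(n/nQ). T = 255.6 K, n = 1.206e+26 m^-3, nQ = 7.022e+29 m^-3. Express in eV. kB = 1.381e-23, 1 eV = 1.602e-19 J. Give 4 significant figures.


Step 1: n/nQ = 1.206e+26/7.022e+29 = 0.0001717
Step 2: ln(n/nQ) = -8.669
Step 3: mu = kB*T*ln(n/nQ) = 3.53e-21*-8.669 = -3.06e-20 J
Step 4: Convert to eV: -3.06e-20/1.602e-19 = -0.191 eV

-0.191


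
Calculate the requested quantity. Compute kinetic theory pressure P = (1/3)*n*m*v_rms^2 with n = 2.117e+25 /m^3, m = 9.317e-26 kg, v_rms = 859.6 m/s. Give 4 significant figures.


Step 1: v_rms^2 = 859.6^2 = 7.389e+05
Step 2: n*m = 2.117e+25*9.317e-26 = 1.972
Step 3: P = (1/3)*1.972*7.389e+05 = 4.858e+05 Pa

4.858e+05


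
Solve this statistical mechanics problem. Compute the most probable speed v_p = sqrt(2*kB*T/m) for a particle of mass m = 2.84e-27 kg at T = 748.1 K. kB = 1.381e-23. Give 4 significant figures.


Step 1: Numerator = 2*kB*T = 2*1.381e-23*748.1 = 2.066e-20
Step 2: Ratio = 2.066e-20 / 2.84e-27 = 7.276e+06
Step 3: v_p = sqrt(7.276e+06) = 2697 m/s

2697


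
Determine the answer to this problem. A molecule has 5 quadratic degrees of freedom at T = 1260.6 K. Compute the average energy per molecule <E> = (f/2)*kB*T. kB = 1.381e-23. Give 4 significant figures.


Step 1: f/2 = 5/2 = 2.5
Step 2: kB*T = 1.381e-23 * 1260.6 = 1.741e-20
Step 3: <E> = 2.5 * 1.741e-20 = 4.352e-20 J

4.352e-20


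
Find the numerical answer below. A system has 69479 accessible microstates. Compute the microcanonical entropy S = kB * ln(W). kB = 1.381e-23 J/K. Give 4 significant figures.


Step 1: ln(W) = ln(69479) = 11.15
Step 2: S = kB * ln(W) = 1.381e-23 * 11.15
Step 3: S = 1.54e-22 J/K

1.54e-22


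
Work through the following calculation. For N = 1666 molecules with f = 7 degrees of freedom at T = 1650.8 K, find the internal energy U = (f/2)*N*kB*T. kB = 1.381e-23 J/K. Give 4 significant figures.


Step 1: f/2 = 7/2 = 3.5
Step 2: N*kB*T = 1666*1.381e-23*1650.8 = 3.798e-17
Step 3: U = 3.5 * 3.798e-17 = 1.329e-16 J

1.329e-16


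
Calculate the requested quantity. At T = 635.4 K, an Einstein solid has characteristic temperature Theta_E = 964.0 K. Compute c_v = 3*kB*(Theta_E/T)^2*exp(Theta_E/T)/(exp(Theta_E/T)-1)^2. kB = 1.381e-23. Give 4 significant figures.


Step 1: x = Theta_E/T = 964.0/635.4 = 1.517
Step 2: x^2 = 2.302
Step 3: exp(x) = 4.559
Step 4: c_v = 3*1.381e-23*2.302*4.559/(4.559-1)^2 = 3.432e-23

3.432e-23


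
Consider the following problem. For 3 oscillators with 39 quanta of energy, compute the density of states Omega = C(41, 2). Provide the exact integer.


Step 1: Use binomial coefficient C(41, 2)
Step 2: Numerator = 41! / 39!
Step 3: Denominator = 2!
Step 4: Omega = 820

820


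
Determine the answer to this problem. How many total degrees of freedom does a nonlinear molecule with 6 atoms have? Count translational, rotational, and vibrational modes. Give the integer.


Step 1: Translational DOF = 3
Step 2: Rotational DOF (nonlinear) = 3
Step 3: Vibrational DOF = 3*6 - 6 = 12
Step 4: Total = 3 + 3 + 12 = 18

18


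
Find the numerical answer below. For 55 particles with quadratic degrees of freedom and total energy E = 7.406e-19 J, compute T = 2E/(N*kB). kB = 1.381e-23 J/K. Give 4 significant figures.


Step 1: Numerator = 2*E = 2*7.406e-19 = 1.481e-18 J
Step 2: Denominator = N*kB = 55*1.381e-23 = 7.595e-22
Step 3: T = 1.481e-18 / 7.595e-22 = 1950 K

1950


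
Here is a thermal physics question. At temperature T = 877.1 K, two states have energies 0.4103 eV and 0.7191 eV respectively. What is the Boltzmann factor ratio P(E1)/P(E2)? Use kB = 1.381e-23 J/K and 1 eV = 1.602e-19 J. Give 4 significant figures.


Step 1: Compute energy difference dE = E1 - E2 = 0.4103 - 0.7191 = -0.3088 eV
Step 2: Convert to Joules: dE_J = -0.3088 * 1.602e-19 = -4.947e-20 J
Step 3: Compute exponent = -dE_J / (kB * T) = -(-4.947e-20) / (1.381e-23 * 877.1) = 4.084
Step 4: P(E1)/P(E2) = exp(4.084) = 59.39

59.39


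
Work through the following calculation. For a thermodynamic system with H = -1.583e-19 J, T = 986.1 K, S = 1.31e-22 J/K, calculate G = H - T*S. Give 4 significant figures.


Step 1: T*S = 986.1 * 1.31e-22 = 1.292e-19 J
Step 2: G = H - T*S = -1.583e-19 - 1.292e-19
Step 3: G = -2.875e-19 J

-2.875e-19


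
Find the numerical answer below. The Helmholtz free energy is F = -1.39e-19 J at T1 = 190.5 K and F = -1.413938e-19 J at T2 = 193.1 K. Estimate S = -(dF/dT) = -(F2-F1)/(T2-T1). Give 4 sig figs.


Step 1: dF = F2 - F1 = -1.413938e-19 - (-1.39e-19) = -2.3938e-21 J
Step 2: dT = T2 - T1 = 193.1 - 190.5 = 2.6 K
Step 3: S = -dF/dT = -(-2.3938e-21)/2.6 = 9.207e-22 J/K

9.207e-22


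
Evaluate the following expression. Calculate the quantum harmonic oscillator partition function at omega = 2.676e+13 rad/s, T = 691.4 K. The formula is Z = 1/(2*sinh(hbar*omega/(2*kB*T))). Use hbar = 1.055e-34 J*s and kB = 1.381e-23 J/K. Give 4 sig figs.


Step 1: Compute x = hbar*omega/(kB*T) = 1.055e-34*2.676e+13/(1.381e-23*691.4) = 0.2957
Step 2: x/2 = 0.1478
Step 3: sinh(x/2) = 0.1484
Step 4: Z = 1/(2*0.1484) = 3.37

3.37


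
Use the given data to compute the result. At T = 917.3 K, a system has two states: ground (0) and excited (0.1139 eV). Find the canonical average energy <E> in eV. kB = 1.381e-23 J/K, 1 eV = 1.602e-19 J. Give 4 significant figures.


Step 1: beta*E = 0.1139*1.602e-19/(1.381e-23*917.3) = 1.44
Step 2: exp(-beta*E) = 0.2368
Step 3: <E> = 0.1139*0.2368/(1+0.2368) = 0.02181 eV

0.02181


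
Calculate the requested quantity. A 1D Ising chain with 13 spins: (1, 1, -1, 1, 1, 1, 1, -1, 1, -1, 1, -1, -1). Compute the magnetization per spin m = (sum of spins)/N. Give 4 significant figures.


Step 1: Count up spins (+1): 8, down spins (-1): 5
Step 2: Total magnetization M = 8 - 5 = 3
Step 3: m = M/N = 3/13 = 0.2308

0.2308


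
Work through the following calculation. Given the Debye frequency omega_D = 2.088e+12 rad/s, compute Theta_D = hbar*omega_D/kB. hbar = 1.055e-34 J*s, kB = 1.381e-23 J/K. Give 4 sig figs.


Step 1: hbar*omega_D = 1.055e-34 * 2.088e+12 = 2.203e-22 J
Step 2: Theta_D = 2.203e-22 / 1.381e-23
Step 3: Theta_D = 15.95 K

15.95


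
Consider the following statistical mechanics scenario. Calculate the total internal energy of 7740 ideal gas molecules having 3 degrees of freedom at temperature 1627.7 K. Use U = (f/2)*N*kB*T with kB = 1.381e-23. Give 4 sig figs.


Step 1: f/2 = 3/2 = 1.5
Step 2: N*kB*T = 7740*1.381e-23*1627.7 = 1.74e-16
Step 3: U = 1.5 * 1.74e-16 = 2.61e-16 J

2.61e-16


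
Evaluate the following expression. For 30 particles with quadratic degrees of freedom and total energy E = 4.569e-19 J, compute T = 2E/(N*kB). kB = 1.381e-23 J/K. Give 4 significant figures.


Step 1: Numerator = 2*E = 2*4.569e-19 = 9.138e-19 J
Step 2: Denominator = N*kB = 30*1.381e-23 = 4.143e-22
Step 3: T = 9.138e-19 / 4.143e-22 = 2206 K

2206


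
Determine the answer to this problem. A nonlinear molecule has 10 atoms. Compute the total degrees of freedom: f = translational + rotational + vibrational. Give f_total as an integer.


Step 1: Translational DOF = 3
Step 2: Rotational DOF (nonlinear) = 3
Step 3: Vibrational DOF = 3*10 - 6 = 24
Step 4: Total = 3 + 3 + 24 = 30

30


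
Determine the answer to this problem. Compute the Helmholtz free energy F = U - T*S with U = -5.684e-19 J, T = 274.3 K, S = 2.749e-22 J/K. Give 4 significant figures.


Step 1: T*S = 274.3 * 2.749e-22 = 7.541e-20 J
Step 2: F = U - T*S = -5.684e-19 - 7.541e-20
Step 3: F = -6.438e-19 J

-6.438e-19


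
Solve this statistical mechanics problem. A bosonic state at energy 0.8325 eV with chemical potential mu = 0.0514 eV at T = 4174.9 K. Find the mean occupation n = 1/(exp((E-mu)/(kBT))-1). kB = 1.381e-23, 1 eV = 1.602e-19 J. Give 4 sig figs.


Step 1: (E - mu) = 0.7811 eV
Step 2: x = (E-mu)*eV/(kB*T) = 0.7811*1.602e-19/(1.381e-23*4174.9) = 2.17
Step 3: exp(x) = 8.761
Step 4: n = 1/(exp(x)-1) = 0.1288

0.1288


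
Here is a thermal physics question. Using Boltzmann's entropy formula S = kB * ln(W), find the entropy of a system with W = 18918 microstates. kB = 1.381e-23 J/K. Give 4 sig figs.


Step 1: ln(W) = ln(18918) = 9.848
Step 2: S = kB * ln(W) = 1.381e-23 * 9.848
Step 3: S = 1.36e-22 J/K

1.36e-22


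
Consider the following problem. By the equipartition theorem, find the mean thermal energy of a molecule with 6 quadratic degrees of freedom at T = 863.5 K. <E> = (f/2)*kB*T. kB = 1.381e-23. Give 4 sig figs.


Step 1: f/2 = 6/2 = 3
Step 2: kB*T = 1.381e-23 * 863.5 = 1.192e-20
Step 3: <E> = 3 * 1.192e-20 = 3.577e-20 J

3.577e-20


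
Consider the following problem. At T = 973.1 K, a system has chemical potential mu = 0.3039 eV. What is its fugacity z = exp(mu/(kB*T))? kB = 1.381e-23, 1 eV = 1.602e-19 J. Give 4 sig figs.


Step 1: Convert mu to Joules: 0.3039*1.602e-19 = 4.868e-20 J
Step 2: kB*T = 1.381e-23*973.1 = 1.344e-20 J
Step 3: mu/(kB*T) = 3.623
Step 4: z = exp(3.623) = 37.44

37.44


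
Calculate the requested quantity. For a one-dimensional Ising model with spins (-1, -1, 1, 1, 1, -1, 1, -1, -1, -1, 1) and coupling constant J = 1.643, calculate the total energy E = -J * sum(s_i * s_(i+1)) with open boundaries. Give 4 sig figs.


Step 1: Nearest-neighbor products: 1, -1, 1, 1, -1, -1, -1, 1, 1, -1
Step 2: Sum of products = 0
Step 3: E = -1.643 * 0 = 0

0


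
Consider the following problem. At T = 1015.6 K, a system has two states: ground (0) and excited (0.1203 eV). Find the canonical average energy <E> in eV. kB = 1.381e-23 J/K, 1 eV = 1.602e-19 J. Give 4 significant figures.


Step 1: beta*E = 0.1203*1.602e-19/(1.381e-23*1015.6) = 1.374
Step 2: exp(-beta*E) = 0.2531
Step 3: <E> = 0.1203*0.2531/(1+0.2531) = 0.0243 eV

0.0243


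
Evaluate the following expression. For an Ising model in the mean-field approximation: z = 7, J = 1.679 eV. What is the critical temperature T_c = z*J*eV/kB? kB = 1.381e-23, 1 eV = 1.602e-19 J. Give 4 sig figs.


Step 1: z*J = 7*1.679 = 11.75 eV
Step 2: Convert to Joules: 11.75*1.602e-19 = 1.883e-18 J
Step 3: T_c = 1.883e-18 / 1.381e-23 = 1.363e+05 K

1.363e+05


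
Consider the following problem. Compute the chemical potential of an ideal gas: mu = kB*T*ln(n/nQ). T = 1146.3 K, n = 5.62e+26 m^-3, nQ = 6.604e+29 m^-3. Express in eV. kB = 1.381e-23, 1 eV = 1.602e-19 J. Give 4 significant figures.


Step 1: n/nQ = 5.62e+26/6.604e+29 = 0.000851
Step 2: ln(n/nQ) = -7.069
Step 3: mu = kB*T*ln(n/nQ) = 1.583e-20*-7.069 = -1.119e-19 J
Step 4: Convert to eV: -1.119e-19/1.602e-19 = -0.6985 eV

-0.6985


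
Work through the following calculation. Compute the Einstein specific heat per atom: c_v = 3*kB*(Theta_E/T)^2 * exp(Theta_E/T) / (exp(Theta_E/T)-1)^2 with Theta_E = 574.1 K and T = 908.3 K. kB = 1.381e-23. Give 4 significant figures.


Step 1: x = Theta_E/T = 574.1/908.3 = 0.6321
Step 2: x^2 = 0.3995
Step 3: exp(x) = 1.881
Step 4: c_v = 3*1.381e-23*0.3995*1.881/(1.881-1)^2 = 4.008e-23

4.008e-23


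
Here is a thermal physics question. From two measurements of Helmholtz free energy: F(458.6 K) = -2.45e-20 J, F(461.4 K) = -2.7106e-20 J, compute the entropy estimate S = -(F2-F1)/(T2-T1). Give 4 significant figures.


Step 1: dF = F2 - F1 = -2.7106e-20 - (-2.45e-20) = -2.606e-21 J
Step 2: dT = T2 - T1 = 461.4 - 458.6 = 2.8 K
Step 3: S = -dF/dT = -(-2.606e-21)/2.8 = 9.307e-22 J/K

9.307e-22


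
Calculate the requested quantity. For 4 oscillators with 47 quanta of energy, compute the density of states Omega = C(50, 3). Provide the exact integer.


Step 1: Use binomial coefficient C(50, 3)
Step 2: Numerator = 50! / 47!
Step 3: Denominator = 3!
Step 4: Omega = 19600

19600
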